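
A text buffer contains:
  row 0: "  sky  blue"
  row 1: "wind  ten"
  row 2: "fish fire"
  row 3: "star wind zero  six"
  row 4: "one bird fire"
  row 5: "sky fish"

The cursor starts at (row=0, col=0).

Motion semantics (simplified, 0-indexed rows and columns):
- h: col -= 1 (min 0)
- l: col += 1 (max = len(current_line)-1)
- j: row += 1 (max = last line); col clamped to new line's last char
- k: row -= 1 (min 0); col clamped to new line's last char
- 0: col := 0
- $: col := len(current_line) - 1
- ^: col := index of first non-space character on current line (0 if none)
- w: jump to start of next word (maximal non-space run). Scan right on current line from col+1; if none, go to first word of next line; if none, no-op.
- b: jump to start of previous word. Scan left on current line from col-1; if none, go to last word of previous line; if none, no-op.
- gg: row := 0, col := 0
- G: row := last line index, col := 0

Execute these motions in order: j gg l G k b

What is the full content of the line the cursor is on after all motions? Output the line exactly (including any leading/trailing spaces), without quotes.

After 1 (j): row=1 col=0 char='w'
After 2 (gg): row=0 col=0 char='_'
After 3 (l): row=0 col=1 char='_'
After 4 (G): row=5 col=0 char='s'
After 5 (k): row=4 col=0 char='o'
After 6 (b): row=3 col=16 char='s'

Answer: star wind zero  six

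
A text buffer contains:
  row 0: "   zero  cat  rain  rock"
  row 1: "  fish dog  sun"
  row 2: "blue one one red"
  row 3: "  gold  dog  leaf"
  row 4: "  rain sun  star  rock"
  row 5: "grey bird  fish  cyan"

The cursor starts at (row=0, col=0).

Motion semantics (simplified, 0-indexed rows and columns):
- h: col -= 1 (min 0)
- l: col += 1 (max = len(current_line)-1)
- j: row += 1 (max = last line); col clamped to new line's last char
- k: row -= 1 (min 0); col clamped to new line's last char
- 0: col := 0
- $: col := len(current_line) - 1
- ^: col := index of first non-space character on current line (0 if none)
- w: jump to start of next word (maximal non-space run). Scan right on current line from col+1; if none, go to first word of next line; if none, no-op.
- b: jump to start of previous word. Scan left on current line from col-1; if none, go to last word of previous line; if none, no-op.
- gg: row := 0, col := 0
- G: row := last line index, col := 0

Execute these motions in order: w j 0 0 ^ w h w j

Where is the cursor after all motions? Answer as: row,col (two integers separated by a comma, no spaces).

Answer: 2,7

Derivation:
After 1 (w): row=0 col=3 char='z'
After 2 (j): row=1 col=3 char='i'
After 3 (0): row=1 col=0 char='_'
After 4 (0): row=1 col=0 char='_'
After 5 (^): row=1 col=2 char='f'
After 6 (w): row=1 col=7 char='d'
After 7 (h): row=1 col=6 char='_'
After 8 (w): row=1 col=7 char='d'
After 9 (j): row=2 col=7 char='e'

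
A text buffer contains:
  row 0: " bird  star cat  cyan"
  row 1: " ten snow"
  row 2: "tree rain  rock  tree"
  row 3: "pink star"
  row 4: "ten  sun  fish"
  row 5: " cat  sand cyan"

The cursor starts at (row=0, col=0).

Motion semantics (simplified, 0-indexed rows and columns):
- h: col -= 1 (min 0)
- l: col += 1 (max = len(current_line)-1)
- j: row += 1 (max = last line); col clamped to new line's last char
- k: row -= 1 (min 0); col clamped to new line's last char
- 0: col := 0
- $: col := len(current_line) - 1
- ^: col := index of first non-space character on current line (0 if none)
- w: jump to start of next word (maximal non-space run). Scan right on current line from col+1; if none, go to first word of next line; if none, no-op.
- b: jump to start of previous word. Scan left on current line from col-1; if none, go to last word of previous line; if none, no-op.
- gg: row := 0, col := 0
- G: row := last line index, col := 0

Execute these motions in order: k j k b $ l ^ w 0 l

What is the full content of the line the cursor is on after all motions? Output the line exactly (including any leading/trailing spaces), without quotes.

Answer:  bird  star cat  cyan

Derivation:
After 1 (k): row=0 col=0 char='_'
After 2 (j): row=1 col=0 char='_'
After 3 (k): row=0 col=0 char='_'
After 4 (b): row=0 col=0 char='_'
After 5 ($): row=0 col=20 char='n'
After 6 (l): row=0 col=20 char='n'
After 7 (^): row=0 col=1 char='b'
After 8 (w): row=0 col=7 char='s'
After 9 (0): row=0 col=0 char='_'
After 10 (l): row=0 col=1 char='b'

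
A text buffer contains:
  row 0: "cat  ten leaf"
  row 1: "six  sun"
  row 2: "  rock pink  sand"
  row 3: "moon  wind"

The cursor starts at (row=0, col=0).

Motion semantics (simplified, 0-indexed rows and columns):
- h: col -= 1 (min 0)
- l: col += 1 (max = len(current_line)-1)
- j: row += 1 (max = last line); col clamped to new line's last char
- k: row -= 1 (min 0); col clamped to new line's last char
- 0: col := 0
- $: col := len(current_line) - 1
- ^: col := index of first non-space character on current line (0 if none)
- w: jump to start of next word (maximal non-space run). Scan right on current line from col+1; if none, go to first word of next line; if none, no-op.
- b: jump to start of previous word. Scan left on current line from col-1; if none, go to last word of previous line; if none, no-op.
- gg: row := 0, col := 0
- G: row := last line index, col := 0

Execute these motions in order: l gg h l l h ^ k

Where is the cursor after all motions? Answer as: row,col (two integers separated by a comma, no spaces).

Answer: 0,0

Derivation:
After 1 (l): row=0 col=1 char='a'
After 2 (gg): row=0 col=0 char='c'
After 3 (h): row=0 col=0 char='c'
After 4 (l): row=0 col=1 char='a'
After 5 (l): row=0 col=2 char='t'
After 6 (h): row=0 col=1 char='a'
After 7 (^): row=0 col=0 char='c'
After 8 (k): row=0 col=0 char='c'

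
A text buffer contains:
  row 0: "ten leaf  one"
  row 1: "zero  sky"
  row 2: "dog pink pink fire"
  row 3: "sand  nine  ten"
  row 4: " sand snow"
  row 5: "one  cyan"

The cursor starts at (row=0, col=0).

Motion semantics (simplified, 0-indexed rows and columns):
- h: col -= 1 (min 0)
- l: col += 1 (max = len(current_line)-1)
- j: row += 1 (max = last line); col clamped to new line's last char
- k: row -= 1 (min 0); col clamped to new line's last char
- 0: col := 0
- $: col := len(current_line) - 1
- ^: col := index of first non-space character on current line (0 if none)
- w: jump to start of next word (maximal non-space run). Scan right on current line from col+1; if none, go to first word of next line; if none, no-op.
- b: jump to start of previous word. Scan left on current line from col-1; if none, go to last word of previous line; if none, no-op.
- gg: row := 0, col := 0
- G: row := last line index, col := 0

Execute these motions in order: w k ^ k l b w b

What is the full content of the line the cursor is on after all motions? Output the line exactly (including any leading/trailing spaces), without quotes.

Answer: ten leaf  one

Derivation:
After 1 (w): row=0 col=4 char='l'
After 2 (k): row=0 col=4 char='l'
After 3 (^): row=0 col=0 char='t'
After 4 (k): row=0 col=0 char='t'
After 5 (l): row=0 col=1 char='e'
After 6 (b): row=0 col=0 char='t'
After 7 (w): row=0 col=4 char='l'
After 8 (b): row=0 col=0 char='t'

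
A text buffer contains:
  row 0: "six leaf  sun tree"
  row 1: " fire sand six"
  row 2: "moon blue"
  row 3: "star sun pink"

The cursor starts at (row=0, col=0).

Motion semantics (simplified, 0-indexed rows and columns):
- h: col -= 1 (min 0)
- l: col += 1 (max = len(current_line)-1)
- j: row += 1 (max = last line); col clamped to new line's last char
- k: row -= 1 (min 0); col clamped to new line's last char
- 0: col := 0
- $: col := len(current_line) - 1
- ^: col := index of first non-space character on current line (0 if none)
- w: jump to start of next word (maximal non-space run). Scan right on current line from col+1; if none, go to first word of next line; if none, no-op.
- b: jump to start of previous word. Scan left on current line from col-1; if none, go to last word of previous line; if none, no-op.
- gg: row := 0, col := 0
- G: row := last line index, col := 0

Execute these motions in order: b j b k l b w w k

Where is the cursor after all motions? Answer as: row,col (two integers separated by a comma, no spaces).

After 1 (b): row=0 col=0 char='s'
After 2 (j): row=1 col=0 char='_'
After 3 (b): row=0 col=14 char='t'
After 4 (k): row=0 col=14 char='t'
After 5 (l): row=0 col=15 char='r'
After 6 (b): row=0 col=14 char='t'
After 7 (w): row=1 col=1 char='f'
After 8 (w): row=1 col=6 char='s'
After 9 (k): row=0 col=6 char='a'

Answer: 0,6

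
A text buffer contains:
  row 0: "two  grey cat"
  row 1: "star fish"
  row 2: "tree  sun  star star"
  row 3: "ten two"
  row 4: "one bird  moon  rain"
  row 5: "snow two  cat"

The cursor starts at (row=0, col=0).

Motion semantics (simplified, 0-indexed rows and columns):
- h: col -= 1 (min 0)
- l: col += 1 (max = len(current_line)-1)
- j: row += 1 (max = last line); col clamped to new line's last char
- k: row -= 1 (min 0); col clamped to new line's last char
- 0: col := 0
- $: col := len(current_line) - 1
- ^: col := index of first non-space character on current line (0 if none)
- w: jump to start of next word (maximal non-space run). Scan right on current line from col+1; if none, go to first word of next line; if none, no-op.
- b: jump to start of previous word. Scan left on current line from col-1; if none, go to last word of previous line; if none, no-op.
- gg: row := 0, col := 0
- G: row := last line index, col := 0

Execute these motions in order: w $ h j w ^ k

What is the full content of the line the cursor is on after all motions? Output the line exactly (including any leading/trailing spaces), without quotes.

Answer: star fish

Derivation:
After 1 (w): row=0 col=5 char='g'
After 2 ($): row=0 col=12 char='t'
After 3 (h): row=0 col=11 char='a'
After 4 (j): row=1 col=8 char='h'
After 5 (w): row=2 col=0 char='t'
After 6 (^): row=2 col=0 char='t'
After 7 (k): row=1 col=0 char='s'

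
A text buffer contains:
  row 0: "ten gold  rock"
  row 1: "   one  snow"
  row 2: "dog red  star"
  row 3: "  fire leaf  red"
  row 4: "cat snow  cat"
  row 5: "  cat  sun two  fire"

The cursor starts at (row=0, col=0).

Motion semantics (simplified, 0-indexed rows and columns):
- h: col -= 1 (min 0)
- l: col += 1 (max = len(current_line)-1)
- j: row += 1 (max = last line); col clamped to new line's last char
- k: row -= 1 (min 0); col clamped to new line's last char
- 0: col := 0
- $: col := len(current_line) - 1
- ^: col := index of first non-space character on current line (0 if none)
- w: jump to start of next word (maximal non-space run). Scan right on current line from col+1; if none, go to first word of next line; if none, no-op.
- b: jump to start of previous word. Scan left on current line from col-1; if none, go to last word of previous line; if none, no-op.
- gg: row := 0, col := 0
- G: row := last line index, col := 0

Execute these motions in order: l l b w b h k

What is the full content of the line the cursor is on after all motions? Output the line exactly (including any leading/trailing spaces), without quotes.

Answer: ten gold  rock

Derivation:
After 1 (l): row=0 col=1 char='e'
After 2 (l): row=0 col=2 char='n'
After 3 (b): row=0 col=0 char='t'
After 4 (w): row=0 col=4 char='g'
After 5 (b): row=0 col=0 char='t'
After 6 (h): row=0 col=0 char='t'
After 7 (k): row=0 col=0 char='t'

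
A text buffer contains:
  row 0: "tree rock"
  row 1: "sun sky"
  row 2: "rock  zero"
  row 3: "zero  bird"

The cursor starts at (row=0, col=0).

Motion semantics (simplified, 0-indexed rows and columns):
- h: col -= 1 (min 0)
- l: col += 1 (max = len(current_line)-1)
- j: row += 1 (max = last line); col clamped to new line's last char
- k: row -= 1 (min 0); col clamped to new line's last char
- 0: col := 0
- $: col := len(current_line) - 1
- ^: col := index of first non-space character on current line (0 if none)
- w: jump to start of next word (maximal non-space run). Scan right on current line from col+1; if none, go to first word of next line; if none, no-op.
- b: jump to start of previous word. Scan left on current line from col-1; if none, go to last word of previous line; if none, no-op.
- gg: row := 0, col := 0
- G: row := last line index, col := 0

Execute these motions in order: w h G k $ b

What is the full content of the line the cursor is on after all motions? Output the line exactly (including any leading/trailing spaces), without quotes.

After 1 (w): row=0 col=5 char='r'
After 2 (h): row=0 col=4 char='_'
After 3 (G): row=3 col=0 char='z'
After 4 (k): row=2 col=0 char='r'
After 5 ($): row=2 col=9 char='o'
After 6 (b): row=2 col=6 char='z'

Answer: rock  zero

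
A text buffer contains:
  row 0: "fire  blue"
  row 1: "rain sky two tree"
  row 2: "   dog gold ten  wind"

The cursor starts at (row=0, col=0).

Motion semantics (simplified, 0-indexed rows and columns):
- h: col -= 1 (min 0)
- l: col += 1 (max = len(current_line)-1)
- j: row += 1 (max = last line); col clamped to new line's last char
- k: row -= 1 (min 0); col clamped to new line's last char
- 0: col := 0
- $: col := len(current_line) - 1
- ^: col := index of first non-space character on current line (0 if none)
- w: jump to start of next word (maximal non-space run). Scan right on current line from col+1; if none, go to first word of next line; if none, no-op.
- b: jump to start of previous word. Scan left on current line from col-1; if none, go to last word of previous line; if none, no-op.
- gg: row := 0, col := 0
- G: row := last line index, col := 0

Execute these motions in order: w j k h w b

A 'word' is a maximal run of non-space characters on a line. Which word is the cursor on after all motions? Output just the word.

Answer: fire

Derivation:
After 1 (w): row=0 col=6 char='b'
After 2 (j): row=1 col=6 char='k'
After 3 (k): row=0 col=6 char='b'
After 4 (h): row=0 col=5 char='_'
After 5 (w): row=0 col=6 char='b'
After 6 (b): row=0 col=0 char='f'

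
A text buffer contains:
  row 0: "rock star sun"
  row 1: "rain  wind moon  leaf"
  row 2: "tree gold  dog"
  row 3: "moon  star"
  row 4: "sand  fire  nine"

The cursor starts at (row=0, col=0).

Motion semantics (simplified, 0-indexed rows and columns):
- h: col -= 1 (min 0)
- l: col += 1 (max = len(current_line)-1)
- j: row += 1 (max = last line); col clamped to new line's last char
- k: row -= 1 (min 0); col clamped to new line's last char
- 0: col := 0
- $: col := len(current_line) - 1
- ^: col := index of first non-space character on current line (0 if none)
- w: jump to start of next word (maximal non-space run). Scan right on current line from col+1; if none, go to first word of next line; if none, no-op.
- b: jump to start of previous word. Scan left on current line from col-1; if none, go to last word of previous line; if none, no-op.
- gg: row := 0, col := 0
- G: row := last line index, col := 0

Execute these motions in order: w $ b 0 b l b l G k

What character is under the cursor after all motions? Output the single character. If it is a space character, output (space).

After 1 (w): row=0 col=5 char='s'
After 2 ($): row=0 col=12 char='n'
After 3 (b): row=0 col=10 char='s'
After 4 (0): row=0 col=0 char='r'
After 5 (b): row=0 col=0 char='r'
After 6 (l): row=0 col=1 char='o'
After 7 (b): row=0 col=0 char='r'
After 8 (l): row=0 col=1 char='o'
After 9 (G): row=4 col=0 char='s'
After 10 (k): row=3 col=0 char='m'

Answer: m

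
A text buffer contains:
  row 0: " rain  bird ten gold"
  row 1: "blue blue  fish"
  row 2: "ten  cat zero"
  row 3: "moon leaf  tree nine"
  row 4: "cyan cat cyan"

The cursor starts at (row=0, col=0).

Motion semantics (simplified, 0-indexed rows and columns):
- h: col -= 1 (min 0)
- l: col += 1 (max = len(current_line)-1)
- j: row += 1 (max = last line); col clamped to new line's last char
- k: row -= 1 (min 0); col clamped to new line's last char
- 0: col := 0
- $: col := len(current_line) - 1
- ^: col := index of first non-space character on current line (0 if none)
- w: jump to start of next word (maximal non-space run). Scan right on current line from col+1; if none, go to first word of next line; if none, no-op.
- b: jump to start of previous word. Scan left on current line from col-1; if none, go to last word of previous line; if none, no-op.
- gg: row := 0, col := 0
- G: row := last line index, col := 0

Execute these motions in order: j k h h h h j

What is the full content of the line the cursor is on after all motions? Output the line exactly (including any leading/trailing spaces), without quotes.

After 1 (j): row=1 col=0 char='b'
After 2 (k): row=0 col=0 char='_'
After 3 (h): row=0 col=0 char='_'
After 4 (h): row=0 col=0 char='_'
After 5 (h): row=0 col=0 char='_'
After 6 (h): row=0 col=0 char='_'
After 7 (j): row=1 col=0 char='b'

Answer: blue blue  fish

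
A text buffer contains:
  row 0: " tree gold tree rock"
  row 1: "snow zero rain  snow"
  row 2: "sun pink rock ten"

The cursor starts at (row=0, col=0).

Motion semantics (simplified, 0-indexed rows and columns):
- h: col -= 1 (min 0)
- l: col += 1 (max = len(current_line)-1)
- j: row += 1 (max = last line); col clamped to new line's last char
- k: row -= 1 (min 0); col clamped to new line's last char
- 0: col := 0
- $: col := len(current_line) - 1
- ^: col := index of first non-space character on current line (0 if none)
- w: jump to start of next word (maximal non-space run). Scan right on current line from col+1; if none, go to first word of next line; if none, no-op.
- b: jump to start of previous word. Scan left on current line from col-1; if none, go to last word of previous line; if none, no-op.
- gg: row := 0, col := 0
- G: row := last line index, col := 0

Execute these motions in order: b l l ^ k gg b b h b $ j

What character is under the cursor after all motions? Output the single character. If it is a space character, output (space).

After 1 (b): row=0 col=0 char='_'
After 2 (l): row=0 col=1 char='t'
After 3 (l): row=0 col=2 char='r'
After 4 (^): row=0 col=1 char='t'
After 5 (k): row=0 col=1 char='t'
After 6 (gg): row=0 col=0 char='_'
After 7 (b): row=0 col=0 char='_'
After 8 (b): row=0 col=0 char='_'
After 9 (h): row=0 col=0 char='_'
After 10 (b): row=0 col=0 char='_'
After 11 ($): row=0 col=19 char='k'
After 12 (j): row=1 col=19 char='w'

Answer: w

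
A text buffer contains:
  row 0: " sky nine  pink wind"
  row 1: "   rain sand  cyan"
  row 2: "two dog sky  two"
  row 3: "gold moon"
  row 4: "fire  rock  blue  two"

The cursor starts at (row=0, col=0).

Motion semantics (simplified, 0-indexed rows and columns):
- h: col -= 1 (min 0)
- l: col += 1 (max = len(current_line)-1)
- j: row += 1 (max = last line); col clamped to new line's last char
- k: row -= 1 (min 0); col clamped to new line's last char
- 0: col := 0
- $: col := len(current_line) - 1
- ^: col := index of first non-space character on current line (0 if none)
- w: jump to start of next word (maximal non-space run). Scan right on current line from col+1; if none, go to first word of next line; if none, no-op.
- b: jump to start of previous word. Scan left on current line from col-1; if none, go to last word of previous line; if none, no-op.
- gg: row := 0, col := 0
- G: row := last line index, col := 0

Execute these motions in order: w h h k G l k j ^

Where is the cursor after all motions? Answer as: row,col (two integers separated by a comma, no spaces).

Answer: 4,0

Derivation:
After 1 (w): row=0 col=1 char='s'
After 2 (h): row=0 col=0 char='_'
After 3 (h): row=0 col=0 char='_'
After 4 (k): row=0 col=0 char='_'
After 5 (G): row=4 col=0 char='f'
After 6 (l): row=4 col=1 char='i'
After 7 (k): row=3 col=1 char='o'
After 8 (j): row=4 col=1 char='i'
After 9 (^): row=4 col=0 char='f'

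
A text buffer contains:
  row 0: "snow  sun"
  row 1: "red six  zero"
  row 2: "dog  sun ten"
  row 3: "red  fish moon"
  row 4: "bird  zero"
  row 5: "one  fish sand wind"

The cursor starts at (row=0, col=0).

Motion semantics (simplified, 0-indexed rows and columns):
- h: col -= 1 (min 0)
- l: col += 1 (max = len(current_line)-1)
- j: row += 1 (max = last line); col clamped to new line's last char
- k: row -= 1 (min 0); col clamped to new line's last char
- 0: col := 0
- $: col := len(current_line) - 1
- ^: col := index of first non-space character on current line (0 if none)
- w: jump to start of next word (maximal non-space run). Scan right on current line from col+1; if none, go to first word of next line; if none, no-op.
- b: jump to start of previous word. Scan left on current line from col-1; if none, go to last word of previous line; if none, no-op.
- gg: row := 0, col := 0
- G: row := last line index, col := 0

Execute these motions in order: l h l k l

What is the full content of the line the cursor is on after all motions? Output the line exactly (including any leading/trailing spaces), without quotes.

After 1 (l): row=0 col=1 char='n'
After 2 (h): row=0 col=0 char='s'
After 3 (l): row=0 col=1 char='n'
After 4 (k): row=0 col=1 char='n'
After 5 (l): row=0 col=2 char='o'

Answer: snow  sun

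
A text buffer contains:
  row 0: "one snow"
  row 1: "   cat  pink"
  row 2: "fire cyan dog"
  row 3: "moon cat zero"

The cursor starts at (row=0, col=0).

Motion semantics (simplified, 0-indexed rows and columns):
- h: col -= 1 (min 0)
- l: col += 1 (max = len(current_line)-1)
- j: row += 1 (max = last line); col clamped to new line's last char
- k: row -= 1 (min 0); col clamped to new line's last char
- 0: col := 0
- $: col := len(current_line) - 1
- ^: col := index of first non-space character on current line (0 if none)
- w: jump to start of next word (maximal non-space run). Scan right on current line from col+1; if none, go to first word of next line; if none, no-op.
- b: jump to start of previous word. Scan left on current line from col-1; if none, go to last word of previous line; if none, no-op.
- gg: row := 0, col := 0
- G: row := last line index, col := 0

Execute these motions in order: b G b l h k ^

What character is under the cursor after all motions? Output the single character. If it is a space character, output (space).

Answer: c

Derivation:
After 1 (b): row=0 col=0 char='o'
After 2 (G): row=3 col=0 char='m'
After 3 (b): row=2 col=10 char='d'
After 4 (l): row=2 col=11 char='o'
After 5 (h): row=2 col=10 char='d'
After 6 (k): row=1 col=10 char='n'
After 7 (^): row=1 col=3 char='c'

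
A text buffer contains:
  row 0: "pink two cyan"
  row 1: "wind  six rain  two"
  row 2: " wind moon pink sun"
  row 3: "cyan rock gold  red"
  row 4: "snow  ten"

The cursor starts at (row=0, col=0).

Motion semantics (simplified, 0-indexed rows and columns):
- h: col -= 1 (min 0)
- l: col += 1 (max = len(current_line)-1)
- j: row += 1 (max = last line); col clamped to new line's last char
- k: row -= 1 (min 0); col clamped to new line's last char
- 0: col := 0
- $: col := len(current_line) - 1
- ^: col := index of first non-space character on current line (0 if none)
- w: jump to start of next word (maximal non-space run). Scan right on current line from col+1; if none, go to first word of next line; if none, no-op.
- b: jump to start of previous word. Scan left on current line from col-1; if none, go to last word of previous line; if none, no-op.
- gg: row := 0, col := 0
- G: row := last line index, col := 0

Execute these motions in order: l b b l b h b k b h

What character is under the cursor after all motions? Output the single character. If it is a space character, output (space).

After 1 (l): row=0 col=1 char='i'
After 2 (b): row=0 col=0 char='p'
After 3 (b): row=0 col=0 char='p'
After 4 (l): row=0 col=1 char='i'
After 5 (b): row=0 col=0 char='p'
After 6 (h): row=0 col=0 char='p'
After 7 (b): row=0 col=0 char='p'
After 8 (k): row=0 col=0 char='p'
After 9 (b): row=0 col=0 char='p'
After 10 (h): row=0 col=0 char='p'

Answer: p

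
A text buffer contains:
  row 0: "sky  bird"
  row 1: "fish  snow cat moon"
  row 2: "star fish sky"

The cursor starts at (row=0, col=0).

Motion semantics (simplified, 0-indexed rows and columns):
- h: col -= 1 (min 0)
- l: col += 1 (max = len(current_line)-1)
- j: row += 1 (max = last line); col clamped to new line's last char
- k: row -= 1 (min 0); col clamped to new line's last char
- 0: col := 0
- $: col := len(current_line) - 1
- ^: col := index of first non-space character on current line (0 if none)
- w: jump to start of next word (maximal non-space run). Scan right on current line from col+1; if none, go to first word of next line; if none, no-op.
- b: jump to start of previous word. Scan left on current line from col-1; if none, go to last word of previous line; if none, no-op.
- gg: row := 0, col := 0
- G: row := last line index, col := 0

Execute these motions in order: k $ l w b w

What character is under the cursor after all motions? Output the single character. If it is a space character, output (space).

Answer: f

Derivation:
After 1 (k): row=0 col=0 char='s'
After 2 ($): row=0 col=8 char='d'
After 3 (l): row=0 col=8 char='d'
After 4 (w): row=1 col=0 char='f'
After 5 (b): row=0 col=5 char='b'
After 6 (w): row=1 col=0 char='f'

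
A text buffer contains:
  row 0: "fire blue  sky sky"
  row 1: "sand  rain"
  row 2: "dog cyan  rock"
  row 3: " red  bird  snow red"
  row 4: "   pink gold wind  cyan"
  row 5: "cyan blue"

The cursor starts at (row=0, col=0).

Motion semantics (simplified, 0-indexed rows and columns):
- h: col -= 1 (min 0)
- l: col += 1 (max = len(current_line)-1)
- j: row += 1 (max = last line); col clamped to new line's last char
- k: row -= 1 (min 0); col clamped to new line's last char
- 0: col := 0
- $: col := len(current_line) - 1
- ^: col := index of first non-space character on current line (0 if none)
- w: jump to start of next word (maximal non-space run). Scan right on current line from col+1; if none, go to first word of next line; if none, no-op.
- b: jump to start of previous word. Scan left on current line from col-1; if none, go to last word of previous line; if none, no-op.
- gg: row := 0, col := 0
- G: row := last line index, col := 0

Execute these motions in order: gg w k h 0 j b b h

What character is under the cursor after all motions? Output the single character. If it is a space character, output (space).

After 1 (gg): row=0 col=0 char='f'
After 2 (w): row=0 col=5 char='b'
After 3 (k): row=0 col=5 char='b'
After 4 (h): row=0 col=4 char='_'
After 5 (0): row=0 col=0 char='f'
After 6 (j): row=1 col=0 char='s'
After 7 (b): row=0 col=15 char='s'
After 8 (b): row=0 col=11 char='s'
After 9 (h): row=0 col=10 char='_'

Answer: (space)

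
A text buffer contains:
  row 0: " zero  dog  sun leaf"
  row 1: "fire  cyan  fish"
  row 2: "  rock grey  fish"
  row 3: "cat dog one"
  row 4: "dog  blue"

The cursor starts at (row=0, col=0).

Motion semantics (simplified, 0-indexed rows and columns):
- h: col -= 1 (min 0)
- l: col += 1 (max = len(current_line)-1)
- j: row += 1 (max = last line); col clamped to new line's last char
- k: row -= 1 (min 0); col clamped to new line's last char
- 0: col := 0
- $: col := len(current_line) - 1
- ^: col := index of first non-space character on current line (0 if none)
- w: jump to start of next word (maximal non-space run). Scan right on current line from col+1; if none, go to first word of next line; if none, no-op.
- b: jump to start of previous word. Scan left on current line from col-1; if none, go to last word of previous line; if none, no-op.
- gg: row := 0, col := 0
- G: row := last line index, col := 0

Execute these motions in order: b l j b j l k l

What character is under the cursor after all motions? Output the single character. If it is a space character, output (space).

Answer: r

Derivation:
After 1 (b): row=0 col=0 char='_'
After 2 (l): row=0 col=1 char='z'
After 3 (j): row=1 col=1 char='i'
After 4 (b): row=1 col=0 char='f'
After 5 (j): row=2 col=0 char='_'
After 6 (l): row=2 col=1 char='_'
After 7 (k): row=1 col=1 char='i'
After 8 (l): row=1 col=2 char='r'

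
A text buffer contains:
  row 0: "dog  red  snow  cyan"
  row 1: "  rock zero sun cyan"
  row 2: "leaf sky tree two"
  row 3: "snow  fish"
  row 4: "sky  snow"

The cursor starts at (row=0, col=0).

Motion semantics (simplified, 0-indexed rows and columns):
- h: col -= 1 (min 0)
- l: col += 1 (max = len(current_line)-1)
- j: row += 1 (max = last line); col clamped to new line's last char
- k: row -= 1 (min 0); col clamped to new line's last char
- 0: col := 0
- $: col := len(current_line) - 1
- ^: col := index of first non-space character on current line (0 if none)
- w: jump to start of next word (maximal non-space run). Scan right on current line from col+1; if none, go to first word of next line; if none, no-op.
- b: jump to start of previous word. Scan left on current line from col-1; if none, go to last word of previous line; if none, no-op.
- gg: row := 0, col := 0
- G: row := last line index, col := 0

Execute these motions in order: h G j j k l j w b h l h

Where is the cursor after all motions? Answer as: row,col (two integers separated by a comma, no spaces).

Answer: 4,0

Derivation:
After 1 (h): row=0 col=0 char='d'
After 2 (G): row=4 col=0 char='s'
After 3 (j): row=4 col=0 char='s'
After 4 (j): row=4 col=0 char='s'
After 5 (k): row=3 col=0 char='s'
After 6 (l): row=3 col=1 char='n'
After 7 (j): row=4 col=1 char='k'
After 8 (w): row=4 col=5 char='s'
After 9 (b): row=4 col=0 char='s'
After 10 (h): row=4 col=0 char='s'
After 11 (l): row=4 col=1 char='k'
After 12 (h): row=4 col=0 char='s'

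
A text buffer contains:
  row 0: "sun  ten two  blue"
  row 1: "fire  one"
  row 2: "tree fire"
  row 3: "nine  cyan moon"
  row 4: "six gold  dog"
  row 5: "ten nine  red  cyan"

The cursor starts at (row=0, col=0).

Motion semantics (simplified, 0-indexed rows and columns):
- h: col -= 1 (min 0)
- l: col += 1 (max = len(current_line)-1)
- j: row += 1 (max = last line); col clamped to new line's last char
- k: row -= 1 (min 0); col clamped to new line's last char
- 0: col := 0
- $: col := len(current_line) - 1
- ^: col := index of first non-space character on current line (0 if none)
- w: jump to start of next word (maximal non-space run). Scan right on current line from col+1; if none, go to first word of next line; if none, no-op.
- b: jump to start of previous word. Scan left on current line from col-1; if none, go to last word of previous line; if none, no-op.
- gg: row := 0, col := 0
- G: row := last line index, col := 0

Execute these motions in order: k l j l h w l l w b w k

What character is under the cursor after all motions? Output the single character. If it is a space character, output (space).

Answer: f

Derivation:
After 1 (k): row=0 col=0 char='s'
After 2 (l): row=0 col=1 char='u'
After 3 (j): row=1 col=1 char='i'
After 4 (l): row=1 col=2 char='r'
After 5 (h): row=1 col=1 char='i'
After 6 (w): row=1 col=6 char='o'
After 7 (l): row=1 col=7 char='n'
After 8 (l): row=1 col=8 char='e'
After 9 (w): row=2 col=0 char='t'
After 10 (b): row=1 col=6 char='o'
After 11 (w): row=2 col=0 char='t'
After 12 (k): row=1 col=0 char='f'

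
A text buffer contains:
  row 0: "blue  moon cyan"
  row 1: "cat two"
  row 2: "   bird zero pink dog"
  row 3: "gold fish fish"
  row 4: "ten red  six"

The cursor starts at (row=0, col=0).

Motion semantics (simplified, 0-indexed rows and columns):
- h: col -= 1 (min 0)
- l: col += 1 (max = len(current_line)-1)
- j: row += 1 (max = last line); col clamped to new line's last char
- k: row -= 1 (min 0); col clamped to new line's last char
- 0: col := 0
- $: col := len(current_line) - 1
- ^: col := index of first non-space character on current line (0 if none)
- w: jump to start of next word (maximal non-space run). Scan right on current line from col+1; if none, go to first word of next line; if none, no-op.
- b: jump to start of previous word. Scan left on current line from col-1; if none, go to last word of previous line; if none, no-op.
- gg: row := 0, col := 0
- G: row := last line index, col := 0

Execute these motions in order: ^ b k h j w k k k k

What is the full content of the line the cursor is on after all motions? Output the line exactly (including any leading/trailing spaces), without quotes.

Answer: blue  moon cyan

Derivation:
After 1 (^): row=0 col=0 char='b'
After 2 (b): row=0 col=0 char='b'
After 3 (k): row=0 col=0 char='b'
After 4 (h): row=0 col=0 char='b'
After 5 (j): row=1 col=0 char='c'
After 6 (w): row=1 col=4 char='t'
After 7 (k): row=0 col=4 char='_'
After 8 (k): row=0 col=4 char='_'
After 9 (k): row=0 col=4 char='_'
After 10 (k): row=0 col=4 char='_'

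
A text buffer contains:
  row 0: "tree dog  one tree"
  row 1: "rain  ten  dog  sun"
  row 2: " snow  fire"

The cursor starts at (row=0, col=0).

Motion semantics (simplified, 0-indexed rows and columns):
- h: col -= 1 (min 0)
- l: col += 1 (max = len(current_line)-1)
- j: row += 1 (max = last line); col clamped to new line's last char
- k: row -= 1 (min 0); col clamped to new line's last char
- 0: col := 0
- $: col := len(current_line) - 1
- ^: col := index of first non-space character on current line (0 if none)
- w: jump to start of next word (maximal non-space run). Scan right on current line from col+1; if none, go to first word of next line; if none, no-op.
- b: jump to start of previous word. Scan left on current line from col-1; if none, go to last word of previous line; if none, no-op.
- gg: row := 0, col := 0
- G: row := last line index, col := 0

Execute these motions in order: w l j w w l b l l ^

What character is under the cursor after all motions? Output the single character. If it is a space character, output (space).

After 1 (w): row=0 col=5 char='d'
After 2 (l): row=0 col=6 char='o'
After 3 (j): row=1 col=6 char='t'
After 4 (w): row=1 col=11 char='d'
After 5 (w): row=1 col=16 char='s'
After 6 (l): row=1 col=17 char='u'
After 7 (b): row=1 col=16 char='s'
After 8 (l): row=1 col=17 char='u'
After 9 (l): row=1 col=18 char='n'
After 10 (^): row=1 col=0 char='r'

Answer: r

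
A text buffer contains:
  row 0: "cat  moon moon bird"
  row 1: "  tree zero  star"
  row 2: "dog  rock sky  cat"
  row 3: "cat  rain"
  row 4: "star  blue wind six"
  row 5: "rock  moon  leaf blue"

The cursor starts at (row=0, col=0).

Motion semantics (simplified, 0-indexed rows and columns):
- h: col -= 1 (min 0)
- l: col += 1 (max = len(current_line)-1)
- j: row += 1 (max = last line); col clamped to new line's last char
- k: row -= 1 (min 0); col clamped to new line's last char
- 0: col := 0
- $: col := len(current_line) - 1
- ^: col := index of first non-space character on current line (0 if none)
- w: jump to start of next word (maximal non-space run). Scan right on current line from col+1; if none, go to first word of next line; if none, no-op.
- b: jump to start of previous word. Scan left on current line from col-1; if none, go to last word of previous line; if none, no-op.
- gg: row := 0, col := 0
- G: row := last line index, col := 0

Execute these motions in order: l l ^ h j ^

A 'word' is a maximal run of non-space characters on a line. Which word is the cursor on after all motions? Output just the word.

After 1 (l): row=0 col=1 char='a'
After 2 (l): row=0 col=2 char='t'
After 3 (^): row=0 col=0 char='c'
After 4 (h): row=0 col=0 char='c'
After 5 (j): row=1 col=0 char='_'
After 6 (^): row=1 col=2 char='t'

Answer: tree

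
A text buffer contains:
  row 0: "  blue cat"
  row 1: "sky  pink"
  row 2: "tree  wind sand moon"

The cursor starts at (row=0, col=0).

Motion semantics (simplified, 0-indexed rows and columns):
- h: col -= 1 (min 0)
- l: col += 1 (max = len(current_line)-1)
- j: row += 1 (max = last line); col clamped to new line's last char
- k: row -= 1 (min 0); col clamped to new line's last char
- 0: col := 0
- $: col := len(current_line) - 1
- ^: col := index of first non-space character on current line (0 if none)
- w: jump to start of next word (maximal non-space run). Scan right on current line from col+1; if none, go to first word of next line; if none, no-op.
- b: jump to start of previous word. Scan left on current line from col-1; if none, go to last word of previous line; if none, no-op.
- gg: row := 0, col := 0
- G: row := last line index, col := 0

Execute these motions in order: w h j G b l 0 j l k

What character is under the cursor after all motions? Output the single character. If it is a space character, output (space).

After 1 (w): row=0 col=2 char='b'
After 2 (h): row=0 col=1 char='_'
After 3 (j): row=1 col=1 char='k'
After 4 (G): row=2 col=0 char='t'
After 5 (b): row=1 col=5 char='p'
After 6 (l): row=1 col=6 char='i'
After 7 (0): row=1 col=0 char='s'
After 8 (j): row=2 col=0 char='t'
After 9 (l): row=2 col=1 char='r'
After 10 (k): row=1 col=1 char='k'

Answer: k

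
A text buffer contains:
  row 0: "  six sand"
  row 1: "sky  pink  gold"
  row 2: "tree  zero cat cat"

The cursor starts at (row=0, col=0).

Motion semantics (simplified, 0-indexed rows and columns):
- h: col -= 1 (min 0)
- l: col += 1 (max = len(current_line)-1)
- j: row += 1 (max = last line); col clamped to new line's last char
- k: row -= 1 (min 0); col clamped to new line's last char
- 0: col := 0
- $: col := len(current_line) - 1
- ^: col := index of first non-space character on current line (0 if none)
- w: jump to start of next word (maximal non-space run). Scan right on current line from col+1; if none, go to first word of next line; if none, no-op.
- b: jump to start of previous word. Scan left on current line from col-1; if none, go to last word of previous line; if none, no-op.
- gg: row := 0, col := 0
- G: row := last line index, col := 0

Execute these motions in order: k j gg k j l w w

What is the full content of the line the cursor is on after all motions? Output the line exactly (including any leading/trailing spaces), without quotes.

After 1 (k): row=0 col=0 char='_'
After 2 (j): row=1 col=0 char='s'
After 3 (gg): row=0 col=0 char='_'
After 4 (k): row=0 col=0 char='_'
After 5 (j): row=1 col=0 char='s'
After 6 (l): row=1 col=1 char='k'
After 7 (w): row=1 col=5 char='p'
After 8 (w): row=1 col=11 char='g'

Answer: sky  pink  gold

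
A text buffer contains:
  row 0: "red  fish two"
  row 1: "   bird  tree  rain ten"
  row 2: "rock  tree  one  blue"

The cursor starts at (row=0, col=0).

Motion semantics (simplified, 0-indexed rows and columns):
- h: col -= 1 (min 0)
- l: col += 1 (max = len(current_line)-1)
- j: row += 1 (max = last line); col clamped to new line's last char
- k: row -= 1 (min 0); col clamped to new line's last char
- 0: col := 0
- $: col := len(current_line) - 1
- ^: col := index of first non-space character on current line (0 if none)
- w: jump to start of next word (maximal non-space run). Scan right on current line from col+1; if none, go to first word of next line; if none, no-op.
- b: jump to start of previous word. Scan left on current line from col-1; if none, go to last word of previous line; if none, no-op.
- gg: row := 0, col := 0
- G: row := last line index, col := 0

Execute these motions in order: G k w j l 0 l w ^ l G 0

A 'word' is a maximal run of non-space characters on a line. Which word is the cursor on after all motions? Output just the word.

After 1 (G): row=2 col=0 char='r'
After 2 (k): row=1 col=0 char='_'
After 3 (w): row=1 col=3 char='b'
After 4 (j): row=2 col=3 char='k'
After 5 (l): row=2 col=4 char='_'
After 6 (0): row=2 col=0 char='r'
After 7 (l): row=2 col=1 char='o'
After 8 (w): row=2 col=6 char='t'
After 9 (^): row=2 col=0 char='r'
After 10 (l): row=2 col=1 char='o'
After 11 (G): row=2 col=0 char='r'
After 12 (0): row=2 col=0 char='r'

Answer: rock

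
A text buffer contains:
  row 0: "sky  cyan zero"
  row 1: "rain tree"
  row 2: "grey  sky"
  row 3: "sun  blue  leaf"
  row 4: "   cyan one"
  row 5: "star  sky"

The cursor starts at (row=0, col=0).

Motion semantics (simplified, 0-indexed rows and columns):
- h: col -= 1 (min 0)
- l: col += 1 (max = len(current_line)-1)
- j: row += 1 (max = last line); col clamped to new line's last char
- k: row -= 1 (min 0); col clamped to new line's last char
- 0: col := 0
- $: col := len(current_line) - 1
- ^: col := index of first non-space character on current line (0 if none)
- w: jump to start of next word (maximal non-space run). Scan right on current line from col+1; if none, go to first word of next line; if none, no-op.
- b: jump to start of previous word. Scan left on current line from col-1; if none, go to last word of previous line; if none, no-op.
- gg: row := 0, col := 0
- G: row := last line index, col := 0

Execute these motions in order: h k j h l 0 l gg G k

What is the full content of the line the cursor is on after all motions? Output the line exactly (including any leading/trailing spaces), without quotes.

After 1 (h): row=0 col=0 char='s'
After 2 (k): row=0 col=0 char='s'
After 3 (j): row=1 col=0 char='r'
After 4 (h): row=1 col=0 char='r'
After 5 (l): row=1 col=1 char='a'
After 6 (0): row=1 col=0 char='r'
After 7 (l): row=1 col=1 char='a'
After 8 (gg): row=0 col=0 char='s'
After 9 (G): row=5 col=0 char='s'
After 10 (k): row=4 col=0 char='_'

Answer:    cyan one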